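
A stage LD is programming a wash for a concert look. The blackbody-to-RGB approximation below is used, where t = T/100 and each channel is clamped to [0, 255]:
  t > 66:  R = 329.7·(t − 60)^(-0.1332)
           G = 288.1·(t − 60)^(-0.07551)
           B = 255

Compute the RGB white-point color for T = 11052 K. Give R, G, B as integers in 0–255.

R=196, G=214, B=255

t = 11052/100 = 110.52; the t > 66 branch applies.
R = 329.7·(110.52 − 60)^(-0.1332) = 329.7·50.52^(-0.1332) = 329.7·0.59306 = 195.532.
G = 288.1·(110.52 − 60)^(-0.07551) = 288.1·50.52^(-0.07551) = 288.1·0.74365 = 214.247.
B = 255 by definition for t > 66.
Rounded: (196, 214, 255).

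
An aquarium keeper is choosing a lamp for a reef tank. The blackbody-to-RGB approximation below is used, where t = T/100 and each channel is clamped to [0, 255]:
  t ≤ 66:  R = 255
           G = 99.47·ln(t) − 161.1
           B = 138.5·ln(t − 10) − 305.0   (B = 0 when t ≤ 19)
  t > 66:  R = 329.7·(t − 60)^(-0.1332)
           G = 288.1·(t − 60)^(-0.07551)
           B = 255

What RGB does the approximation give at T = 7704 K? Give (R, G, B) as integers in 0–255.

t = 7704/100 = 77.04; the t > 66 branch applies.
R = 329.7·(77.04 − 60)^(-0.1332) = 329.7·17.04^(-0.1332) = 329.7·0.68544 = 225.989.
G = 288.1·(77.04 − 60)^(-0.07551) = 288.1·17.04^(-0.07551) = 288.1·0.80726 = 232.571.
B = 255 by definition for t > 66.
Rounded: (226, 233, 255).

(226, 233, 255)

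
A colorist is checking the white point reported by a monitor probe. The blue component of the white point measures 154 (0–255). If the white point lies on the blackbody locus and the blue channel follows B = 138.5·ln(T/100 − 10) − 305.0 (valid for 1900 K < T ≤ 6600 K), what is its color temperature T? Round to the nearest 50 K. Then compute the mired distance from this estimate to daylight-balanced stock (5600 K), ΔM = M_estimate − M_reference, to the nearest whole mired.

ln(t − 10) = (154 + 305.0) / 138.5 = 3.3141.
t − 10 = e^3.3141 = 27.497, so t = 37.497.
T = 100·t = 3750 K → 3750 K to the nearest 50 K.
M_estimate = 10⁶/3750 = 266.67; M_reference = 10⁶/5600 = 178.57.
ΔM = 266.67 − 178.57 = 88.10 → +88 mireds.

+88 mireds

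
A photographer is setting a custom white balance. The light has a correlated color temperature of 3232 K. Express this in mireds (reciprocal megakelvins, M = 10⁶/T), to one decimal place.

309.4 mireds

M = 10⁶ / 3232 = 309.406 → 309.4 mireds.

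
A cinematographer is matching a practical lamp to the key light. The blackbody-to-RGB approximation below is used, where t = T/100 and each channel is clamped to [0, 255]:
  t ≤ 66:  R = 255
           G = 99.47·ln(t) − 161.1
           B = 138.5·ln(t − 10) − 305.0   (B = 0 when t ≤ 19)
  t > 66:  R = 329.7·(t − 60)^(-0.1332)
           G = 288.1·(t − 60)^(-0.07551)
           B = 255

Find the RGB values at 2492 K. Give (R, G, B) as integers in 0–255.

t = 2492/100 = 24.92; the t ≤ 66 branch applies.
R = 255 by definition for t ≤ 66.
G = 99.47·ln 24.92 − 161.1 = 99.47·3.2157 − 161.1 = 158.763.
B = 138.5·ln(24.92 − 10) − 305.0 = 138.5·ln 14.92 − 305.0 = 138.5·2.7027 − 305.0 = 69.324.
Rounded: (255, 159, 69).

(255, 159, 69)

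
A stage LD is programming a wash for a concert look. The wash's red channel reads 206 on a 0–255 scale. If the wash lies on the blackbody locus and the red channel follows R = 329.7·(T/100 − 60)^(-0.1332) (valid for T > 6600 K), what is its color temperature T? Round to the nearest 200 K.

9400 K

(t − 60)^(-0.1332) = 206/329.7 = 0.62481.
t − 60 = 0.62481^(1/-0.1332) = 0.62481^(-7.508) = 34.152, so t = 94.152.
T = 100·t = 9415 K → 9400 K to the nearest 200 K.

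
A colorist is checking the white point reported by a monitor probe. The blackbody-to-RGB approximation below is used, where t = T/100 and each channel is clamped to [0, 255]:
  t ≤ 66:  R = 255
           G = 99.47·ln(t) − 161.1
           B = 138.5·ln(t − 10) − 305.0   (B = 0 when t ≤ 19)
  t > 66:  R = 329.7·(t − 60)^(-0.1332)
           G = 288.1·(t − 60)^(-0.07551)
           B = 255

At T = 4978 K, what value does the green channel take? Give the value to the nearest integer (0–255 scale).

t = 4978/100 = 49.78; the t ≤ 66 branch applies.
G = 99.47·ln 49.78 − 161.1 = 99.47·3.9076 − 161.1 = 227.590.
Rounded: 228.

228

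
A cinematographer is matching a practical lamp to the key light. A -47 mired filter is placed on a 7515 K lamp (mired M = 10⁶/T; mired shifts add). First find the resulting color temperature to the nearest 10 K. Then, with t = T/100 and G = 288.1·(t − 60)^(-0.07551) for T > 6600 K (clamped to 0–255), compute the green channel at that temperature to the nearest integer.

M_in = 10⁶/7515 = 133.07; M_out = 133.07 + (-47) = 86.07.
T_out = 10⁶/86.07 = 11618.8 K → 11620 K; t = 116.2.
G = 288.1·(116.2 − 60)^(-0.07551) = 288.1·56.2^(-0.07551) = 288.1·0.73770 = 212.530.
Rounded: 213.

213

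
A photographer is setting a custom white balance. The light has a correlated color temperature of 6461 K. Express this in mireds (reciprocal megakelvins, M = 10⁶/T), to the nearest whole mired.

M = 10⁶ / 6461 = 154.775 → 155 mireds.

155 mireds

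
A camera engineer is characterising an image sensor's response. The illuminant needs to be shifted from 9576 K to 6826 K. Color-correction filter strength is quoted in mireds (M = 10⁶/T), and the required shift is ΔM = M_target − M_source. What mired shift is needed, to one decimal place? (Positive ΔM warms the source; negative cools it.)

M_source = 10⁶/9576 = 104.428; M_target = 10⁶/6826 = 146.499.
ΔM = 146.499 − 104.428 = 42.071 → +42.1 mireds, a warming shift.

+42.1 mireds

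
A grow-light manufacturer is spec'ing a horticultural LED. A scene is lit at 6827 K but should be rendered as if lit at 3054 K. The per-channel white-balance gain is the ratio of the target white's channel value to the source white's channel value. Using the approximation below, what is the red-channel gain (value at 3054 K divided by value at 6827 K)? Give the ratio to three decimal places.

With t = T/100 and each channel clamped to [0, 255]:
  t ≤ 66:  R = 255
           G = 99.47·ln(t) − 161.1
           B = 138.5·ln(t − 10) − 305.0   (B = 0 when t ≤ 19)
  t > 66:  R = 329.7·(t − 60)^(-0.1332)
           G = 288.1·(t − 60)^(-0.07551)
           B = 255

At 6827 K (t = 68.27):
  R = 329.7·(68.27 − 60)^(-0.1332) = 329.7·8.27^(-0.1332) = 329.7·0.75472 = 248.833.
At 3054 K (t = 30.54):
  R = 255 by definition for t ≤ 66.
Gain = 255.000 / 248.833 = 1.0248 → 1.025.

1.025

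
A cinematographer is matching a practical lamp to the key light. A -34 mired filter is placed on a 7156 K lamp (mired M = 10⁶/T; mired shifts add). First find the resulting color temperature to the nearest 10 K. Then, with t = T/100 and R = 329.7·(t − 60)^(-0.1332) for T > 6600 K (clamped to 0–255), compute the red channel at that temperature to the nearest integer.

206

M_in = 10⁶/7156 = 139.74; M_out = 139.74 + (-34) = 105.74.
T_out = 10⁶/105.74 = 9456.9 K → 9460 K; t = 94.6.
R = 329.7·(94.6 − 60)^(-0.1332) = 329.7·34.6^(-0.1332) = 329.7·0.62373 = 205.643.
Rounded: 206.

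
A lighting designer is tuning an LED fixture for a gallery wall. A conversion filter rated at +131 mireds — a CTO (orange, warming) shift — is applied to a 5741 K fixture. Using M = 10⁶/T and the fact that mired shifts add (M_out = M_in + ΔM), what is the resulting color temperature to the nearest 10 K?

3280 K

M_in = 10⁶/5741 = 174.19 mireds.
M_out = 174.19 + (+131) = 305.19 mireds.
T_out = 10⁶/305.19 = 3276.7 K → 3280 K.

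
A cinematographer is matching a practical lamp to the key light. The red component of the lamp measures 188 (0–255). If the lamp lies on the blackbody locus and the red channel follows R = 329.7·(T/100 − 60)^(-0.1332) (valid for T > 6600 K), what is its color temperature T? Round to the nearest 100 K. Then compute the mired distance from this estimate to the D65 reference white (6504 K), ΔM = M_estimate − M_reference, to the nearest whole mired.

(t − 60)^(-0.1332) = 188/329.7 = 0.57022.
t − 60 = 0.57022^(1/-0.1332) = 0.57022^(-7.508) = 67.848, so t = 127.848.
T = 100·t = 12785 K → 12800 K to the nearest 100 K.
M_estimate = 10⁶/12800 = 78.12; M_reference = 10⁶/6504 = 153.75.
ΔM = 78.12 − 153.75 = -75.63 → -76 mireds.

-76 mireds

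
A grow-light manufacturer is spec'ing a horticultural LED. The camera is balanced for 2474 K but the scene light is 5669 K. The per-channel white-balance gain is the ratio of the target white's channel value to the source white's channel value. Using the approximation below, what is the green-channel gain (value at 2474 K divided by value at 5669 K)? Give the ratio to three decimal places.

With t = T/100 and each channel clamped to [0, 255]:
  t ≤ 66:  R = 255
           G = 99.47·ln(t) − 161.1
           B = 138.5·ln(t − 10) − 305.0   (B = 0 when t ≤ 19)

0.657

At 5669 K (t = 56.69):
  G = 99.47·ln 56.69 − 161.1 = 99.47·4.0376 − 161.1 = 240.520.
At 2474 K (t = 24.74):
  G = 99.47·ln 24.74 − 161.1 = 99.47·3.2084 − 161.1 = 158.042.
Gain = 158.042 / 240.520 = 0.6571 → 0.657.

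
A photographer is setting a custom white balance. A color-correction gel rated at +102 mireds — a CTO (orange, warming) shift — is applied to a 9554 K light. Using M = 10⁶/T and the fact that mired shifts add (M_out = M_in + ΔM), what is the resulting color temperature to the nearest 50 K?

M_in = 10⁶/9554 = 104.67 mireds.
M_out = 104.67 + (+102) = 206.67 mireds.
T_out = 10⁶/206.67 = 4838.7 K → 4850 K.

4850 K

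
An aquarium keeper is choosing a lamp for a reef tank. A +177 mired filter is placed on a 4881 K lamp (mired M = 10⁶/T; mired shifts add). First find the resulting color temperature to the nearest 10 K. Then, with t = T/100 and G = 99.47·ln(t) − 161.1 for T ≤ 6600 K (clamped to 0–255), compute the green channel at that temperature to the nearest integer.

M_in = 10⁶/4881 = 204.88; M_out = 204.88 + (+177) = 381.88.
T_out = 10⁶/381.88 = 2618.7 K → 2620 K; t = 26.2.
G = 99.47·ln 26.2 − 161.1 = 99.47·3.2658 − 161.1 = 163.745.
Rounded: 164.

164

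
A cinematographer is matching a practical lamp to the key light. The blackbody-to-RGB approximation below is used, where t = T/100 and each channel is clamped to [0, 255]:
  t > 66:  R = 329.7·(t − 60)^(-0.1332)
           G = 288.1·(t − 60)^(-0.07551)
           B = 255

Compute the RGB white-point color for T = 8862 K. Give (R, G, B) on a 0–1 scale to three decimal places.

(0.827, 0.877, 1.000)

t = 8862/100 = 88.62; the t > 66 branch applies.
R = 329.7·(88.62 − 60)^(-0.1332) = 329.7·28.62^(-0.1332) = 329.7·0.63969 = 210.907.
G = 288.1·(88.62 − 60)^(-0.07551) = 288.1·28.62^(-0.07551) = 288.1·0.77626 = 223.640.
B = 255 by definition for t > 66.
Dividing each by 255: (0.8271, 0.8770, 1.0000) → (0.827, 0.877, 1.000).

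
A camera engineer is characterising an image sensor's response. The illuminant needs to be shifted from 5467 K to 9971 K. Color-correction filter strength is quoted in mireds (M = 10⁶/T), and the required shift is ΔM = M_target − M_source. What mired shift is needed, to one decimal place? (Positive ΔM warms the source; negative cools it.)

M_source = 10⁶/5467 = 182.916; M_target = 10⁶/9971 = 100.291.
ΔM = 100.291 − 182.916 = -82.625 → -82.6 mireds, a cooling shift.

-82.6 mireds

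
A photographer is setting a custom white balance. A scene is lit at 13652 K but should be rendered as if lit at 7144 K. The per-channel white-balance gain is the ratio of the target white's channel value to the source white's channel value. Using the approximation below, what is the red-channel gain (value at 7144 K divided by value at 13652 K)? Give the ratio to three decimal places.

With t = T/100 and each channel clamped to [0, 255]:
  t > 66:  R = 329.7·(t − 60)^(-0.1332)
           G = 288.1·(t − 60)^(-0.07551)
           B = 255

1.288

At 13652 K (t = 136.52):
  R = 329.7·(136.52 − 60)^(-0.1332) = 329.7·76.52^(-0.1332) = 329.7·0.56115 = 185.012.
At 7144 K (t = 71.44):
  R = 329.7·(71.44 − 60)^(-0.1332) = 329.7·11.44^(-0.1332) = 329.7·0.72280 = 238.307.
Gain = 238.307 / 185.012 = 1.2881 → 1.288.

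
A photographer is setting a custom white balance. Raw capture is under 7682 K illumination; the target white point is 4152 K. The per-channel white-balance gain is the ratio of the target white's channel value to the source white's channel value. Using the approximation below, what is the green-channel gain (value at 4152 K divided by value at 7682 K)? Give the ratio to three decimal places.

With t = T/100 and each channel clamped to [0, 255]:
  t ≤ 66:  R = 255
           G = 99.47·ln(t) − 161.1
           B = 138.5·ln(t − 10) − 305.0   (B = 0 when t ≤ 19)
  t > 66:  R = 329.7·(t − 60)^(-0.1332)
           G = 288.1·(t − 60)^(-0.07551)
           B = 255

0.900

At 7682 K (t = 76.82):
  G = 288.1·(76.82 − 60)^(-0.07551) = 288.1·16.82^(-0.07551) = 288.1·0.80805 = 232.799.
At 4152 K (t = 41.52):
  G = 99.47·ln 41.52 − 161.1 = 99.47·3.7262 − 161.1 = 209.543.
Gain = 209.543 / 232.799 = 0.9001 → 0.900.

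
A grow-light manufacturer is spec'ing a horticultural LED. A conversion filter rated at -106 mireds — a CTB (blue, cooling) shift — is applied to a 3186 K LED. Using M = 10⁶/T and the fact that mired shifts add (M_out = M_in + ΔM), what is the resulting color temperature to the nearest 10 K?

M_in = 10⁶/3186 = 313.87 mireds.
M_out = 313.87 + (-106) = 207.87 mireds.
T_out = 10⁶/207.87 = 4810.6 K → 4810 K.

4810 K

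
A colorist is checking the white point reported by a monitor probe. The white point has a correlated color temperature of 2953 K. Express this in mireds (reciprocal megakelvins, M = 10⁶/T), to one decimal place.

338.6 mireds

M = 10⁶ / 2953 = 338.639 → 338.6 mireds.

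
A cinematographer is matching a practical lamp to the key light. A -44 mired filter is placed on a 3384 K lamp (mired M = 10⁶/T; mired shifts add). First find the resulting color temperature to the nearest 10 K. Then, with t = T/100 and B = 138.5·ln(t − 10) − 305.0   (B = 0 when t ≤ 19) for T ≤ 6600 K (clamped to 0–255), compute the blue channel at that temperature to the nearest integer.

165

M_in = 10⁶/3384 = 295.51; M_out = 295.51 + (-44) = 251.51.
T_out = 10⁶/251.51 = 3976.0 K → 3980 K; t = 39.8.
B = 138.5·ln(39.8 − 10) − 305.0 = 138.5·ln 29.8 − 305.0 = 138.5·3.3945 − 305.0 = 165.139.
Rounded: 165.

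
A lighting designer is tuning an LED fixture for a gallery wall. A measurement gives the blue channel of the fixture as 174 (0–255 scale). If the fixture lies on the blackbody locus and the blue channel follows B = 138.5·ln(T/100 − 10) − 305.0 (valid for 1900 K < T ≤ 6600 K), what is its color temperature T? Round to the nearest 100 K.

4200 K

ln(t − 10) = (174 + 305.0) / 138.5 = 3.4585.
t − 10 = e^3.4585 = 31.769, so t = 41.769.
T = 100·t = 4177 K → 4200 K to the nearest 100 K.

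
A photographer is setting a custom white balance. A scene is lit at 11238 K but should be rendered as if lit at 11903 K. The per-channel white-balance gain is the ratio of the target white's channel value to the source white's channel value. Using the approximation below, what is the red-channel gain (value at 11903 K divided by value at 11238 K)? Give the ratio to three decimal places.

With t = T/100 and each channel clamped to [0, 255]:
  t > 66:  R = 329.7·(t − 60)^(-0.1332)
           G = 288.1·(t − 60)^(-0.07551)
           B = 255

At 11238 K (t = 112.38):
  R = 329.7·(112.38 − 60)^(-0.1332) = 329.7·52.38^(-0.1332) = 329.7·0.59021 = 194.593.
At 11903 K (t = 119.03):
  R = 329.7·(119.03 − 60)^(-0.1332) = 329.7·59.03^(-0.1332) = 329.7·0.58089 = 191.519.
Gain = 191.519 / 194.593 = 0.9842 → 0.984.

0.984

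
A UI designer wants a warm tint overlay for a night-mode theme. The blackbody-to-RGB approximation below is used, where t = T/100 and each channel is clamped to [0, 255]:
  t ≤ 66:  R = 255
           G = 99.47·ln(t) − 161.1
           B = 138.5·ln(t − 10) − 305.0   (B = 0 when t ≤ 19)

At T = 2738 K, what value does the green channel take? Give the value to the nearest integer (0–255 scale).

168

t = 2738/100 = 27.38; the t ≤ 66 branch applies.
G = 99.47·ln 27.38 − 161.1 = 99.47·3.3098 − 161.1 = 168.127.
Rounded: 168.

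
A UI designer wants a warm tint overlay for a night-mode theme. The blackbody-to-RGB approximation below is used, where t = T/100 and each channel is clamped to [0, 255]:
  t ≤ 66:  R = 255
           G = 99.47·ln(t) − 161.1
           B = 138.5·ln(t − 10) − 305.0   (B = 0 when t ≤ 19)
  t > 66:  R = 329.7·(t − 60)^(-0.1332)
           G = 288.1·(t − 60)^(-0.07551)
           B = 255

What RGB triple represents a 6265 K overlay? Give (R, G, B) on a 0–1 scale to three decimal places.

t = 6265/100 = 62.65; the t ≤ 66 branch applies.
R = 255 by definition for t ≤ 66.
G = 99.47·ln 62.65 − 161.1 = 99.47·4.1376 − 161.1 = 250.463.
B = 138.5·ln(62.65 − 10) − 305.0 = 138.5·ln 52.65 − 305.0 = 138.5·3.9637 − 305.0 = 243.968.
Dividing each by 255: (1.0000, 0.9822, 0.9567) → (1.000, 0.982, 0.957).

(1.000, 0.982, 0.957)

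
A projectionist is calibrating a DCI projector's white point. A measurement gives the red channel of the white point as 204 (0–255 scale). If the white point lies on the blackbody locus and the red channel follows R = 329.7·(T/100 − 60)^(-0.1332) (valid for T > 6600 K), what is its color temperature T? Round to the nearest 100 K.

(t − 60)^(-0.1332) = 204/329.7 = 0.61874.
t − 60 = 0.61874^(1/-0.1332) = 0.61874^(-7.508) = 36.748, so t = 96.748.
T = 100·t = 9675 K → 9700 K to the nearest 100 K.

9700 K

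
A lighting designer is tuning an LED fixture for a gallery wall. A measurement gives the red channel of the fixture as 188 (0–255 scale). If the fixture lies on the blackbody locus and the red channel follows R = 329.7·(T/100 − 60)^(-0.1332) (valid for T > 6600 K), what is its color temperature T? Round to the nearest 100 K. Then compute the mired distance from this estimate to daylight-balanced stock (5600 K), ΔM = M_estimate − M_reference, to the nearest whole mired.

(t − 60)^(-0.1332) = 188/329.7 = 0.57022.
t − 60 = 0.57022^(1/-0.1332) = 0.57022^(-7.508) = 67.848, so t = 127.848.
T = 100·t = 12785 K → 12800 K to the nearest 100 K.
M_estimate = 10⁶/12800 = 78.12; M_reference = 10⁶/5600 = 178.57.
ΔM = 78.12 − 178.57 = -100.45 → -100 mireds.

-100 mireds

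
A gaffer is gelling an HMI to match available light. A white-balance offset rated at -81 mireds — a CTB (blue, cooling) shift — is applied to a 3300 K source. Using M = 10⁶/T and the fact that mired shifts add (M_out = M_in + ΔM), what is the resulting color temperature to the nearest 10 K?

M_in = 10⁶/3300 = 303.03 mireds.
M_out = 303.03 + (-81) = 222.03 mireds.
T_out = 10⁶/222.03 = 4503.9 K → 4500 K.

4500 K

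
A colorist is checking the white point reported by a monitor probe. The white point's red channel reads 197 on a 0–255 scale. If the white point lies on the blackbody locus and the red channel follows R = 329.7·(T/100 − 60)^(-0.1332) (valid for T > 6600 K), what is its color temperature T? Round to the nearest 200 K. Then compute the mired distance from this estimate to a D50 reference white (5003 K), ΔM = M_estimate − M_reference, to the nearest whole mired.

(t − 60)^(-0.1332) = 197/329.7 = 0.59751.
t − 60 = 0.59751^(1/-0.1332) = 0.59751^(-7.508) = 47.761, so t = 107.761.
T = 100·t = 10776 K → 10800 K to the nearest 200 K.
M_estimate = 10⁶/10800 = 92.59; M_reference = 10⁶/5003 = 199.88.
ΔM = 92.59 − 199.88 = -107.29 → -107 mireds.

-107 mireds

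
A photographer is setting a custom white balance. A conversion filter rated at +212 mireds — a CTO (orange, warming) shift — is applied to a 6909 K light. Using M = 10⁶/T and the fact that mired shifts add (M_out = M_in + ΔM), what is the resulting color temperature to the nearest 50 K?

2800 K

M_in = 10⁶/6909 = 144.74 mireds.
M_out = 144.74 + (+212) = 356.74 mireds.
T_out = 10⁶/356.74 = 2803.2 K → 2800 K.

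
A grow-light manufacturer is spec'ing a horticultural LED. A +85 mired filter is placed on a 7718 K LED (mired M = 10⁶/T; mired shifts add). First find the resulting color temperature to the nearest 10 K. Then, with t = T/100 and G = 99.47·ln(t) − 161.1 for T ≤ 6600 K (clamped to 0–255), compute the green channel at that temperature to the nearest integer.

M_in = 10⁶/7718 = 129.57; M_out = 129.57 + (+85) = 214.57.
T_out = 10⁶/214.57 = 4660.5 K → 4660 K; t = 46.6.
G = 99.47·ln 46.6 − 161.1 = 99.47·3.8416 − 161.1 = 221.024.
Rounded: 221.

221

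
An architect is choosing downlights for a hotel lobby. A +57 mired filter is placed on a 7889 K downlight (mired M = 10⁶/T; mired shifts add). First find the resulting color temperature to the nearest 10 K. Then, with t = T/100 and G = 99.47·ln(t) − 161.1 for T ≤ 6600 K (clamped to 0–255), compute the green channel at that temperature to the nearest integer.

M_in = 10⁶/7889 = 126.76; M_out = 126.76 + (+57) = 183.76.
T_out = 10⁶/183.76 = 5441.9 K → 5440 K; t = 54.4.
G = 99.47·ln 54.4 − 161.1 = 99.47·3.9964 − 161.1 = 236.418.
Rounded: 236.

236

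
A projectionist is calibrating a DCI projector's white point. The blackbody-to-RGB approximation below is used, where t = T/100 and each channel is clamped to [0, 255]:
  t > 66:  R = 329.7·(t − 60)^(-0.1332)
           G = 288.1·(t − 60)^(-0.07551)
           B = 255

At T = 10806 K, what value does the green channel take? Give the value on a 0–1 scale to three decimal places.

t = 10806/100 = 108.06; the t > 66 branch applies.
G = 288.1·(108.06 − 60)^(-0.07551) = 288.1·48.06^(-0.07551) = 288.1·0.74646 = 215.056.
On a 0–1 scale: 215.056/255 = 0.8434 → 0.843.

0.843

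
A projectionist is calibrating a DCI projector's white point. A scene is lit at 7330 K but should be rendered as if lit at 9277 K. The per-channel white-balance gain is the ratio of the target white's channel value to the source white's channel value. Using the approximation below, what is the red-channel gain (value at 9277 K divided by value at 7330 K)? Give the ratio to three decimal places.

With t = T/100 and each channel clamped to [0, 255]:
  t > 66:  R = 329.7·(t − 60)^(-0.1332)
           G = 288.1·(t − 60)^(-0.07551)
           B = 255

At 7330 K (t = 73.3):
  R = 329.7·(73.3 − 60)^(-0.1332) = 329.7·13.3^(-0.1332) = 329.7·0.70844 = 233.573.
At 9277 K (t = 92.77):
  R = 329.7·(92.77 − 60)^(-0.1332) = 329.7·32.77^(-0.1332) = 329.7·0.62826 = 207.137.
Gain = 207.137 / 233.573 = 0.8868 → 0.887.

0.887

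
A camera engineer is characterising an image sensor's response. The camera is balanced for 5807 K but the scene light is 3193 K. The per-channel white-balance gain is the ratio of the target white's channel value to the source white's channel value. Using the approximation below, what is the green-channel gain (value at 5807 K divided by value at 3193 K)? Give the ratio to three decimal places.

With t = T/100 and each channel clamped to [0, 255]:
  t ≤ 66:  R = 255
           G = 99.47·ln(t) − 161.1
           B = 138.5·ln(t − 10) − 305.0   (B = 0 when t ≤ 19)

1.324

At 3193 K (t = 31.93):
  G = 99.47·ln 31.93 − 161.1 = 99.47·3.4635 − 161.1 = 183.419.
At 5807 K (t = 58.07):
  G = 99.47·ln 58.07 − 161.1 = 99.47·4.0616 − 161.1 = 242.912.
Gain = 242.912 / 183.419 = 1.3244 → 1.324.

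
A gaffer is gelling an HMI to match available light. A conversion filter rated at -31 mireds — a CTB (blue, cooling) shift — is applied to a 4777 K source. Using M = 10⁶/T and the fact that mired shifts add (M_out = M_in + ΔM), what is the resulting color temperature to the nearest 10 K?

5610 K

M_in = 10⁶/4777 = 209.34 mireds.
M_out = 209.34 + (-31) = 178.34 mireds.
T_out = 10⁶/178.34 = 5607.4 K → 5610 K.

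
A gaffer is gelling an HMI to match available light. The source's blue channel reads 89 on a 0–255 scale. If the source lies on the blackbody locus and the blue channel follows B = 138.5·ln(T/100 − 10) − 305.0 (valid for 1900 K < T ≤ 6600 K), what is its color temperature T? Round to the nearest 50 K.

ln(t − 10) = (89 + 305.0) / 138.5 = 2.8448.
t − 10 = e^2.8448 = 17.198, so t = 27.198.
T = 100·t = 2720 K → 2700 K to the nearest 50 K.

2700 K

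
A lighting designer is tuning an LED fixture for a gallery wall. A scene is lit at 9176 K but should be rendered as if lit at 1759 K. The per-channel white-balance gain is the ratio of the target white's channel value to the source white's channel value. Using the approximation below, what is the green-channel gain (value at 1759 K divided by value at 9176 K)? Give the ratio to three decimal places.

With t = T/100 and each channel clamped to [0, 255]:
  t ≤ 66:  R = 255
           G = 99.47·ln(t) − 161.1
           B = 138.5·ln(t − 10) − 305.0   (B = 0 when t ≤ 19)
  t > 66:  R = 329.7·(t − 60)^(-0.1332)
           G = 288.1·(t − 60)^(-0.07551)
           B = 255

0.559

At 9176 K (t = 91.76):
  G = 288.1·(91.76 − 60)^(-0.07551) = 288.1·31.76^(-0.07551) = 288.1·0.77018 = 221.889.
At 1759 K (t = 17.59):
  G = 99.47·ln 17.59 − 161.1 = 99.47·2.8673 − 161.1 = 124.113.
Gain = 124.113 / 221.889 = 0.5593 → 0.559.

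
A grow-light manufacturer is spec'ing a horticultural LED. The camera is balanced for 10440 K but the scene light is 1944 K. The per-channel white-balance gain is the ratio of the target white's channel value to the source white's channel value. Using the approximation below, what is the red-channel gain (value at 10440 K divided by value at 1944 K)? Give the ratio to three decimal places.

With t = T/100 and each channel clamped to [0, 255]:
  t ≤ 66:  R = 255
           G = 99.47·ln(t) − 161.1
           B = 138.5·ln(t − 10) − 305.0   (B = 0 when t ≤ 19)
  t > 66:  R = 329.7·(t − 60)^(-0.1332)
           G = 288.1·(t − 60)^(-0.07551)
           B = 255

At 1944 K (t = 19.44):
  R = 255 by definition for t ≤ 66.
At 10440 K (t = 104.4):
  R = 329.7·(104.4 − 60)^(-0.1332) = 329.7·44.4^(-0.1332) = 329.7·0.60335 = 198.924.
Gain = 198.924 / 255.000 = 0.7801 → 0.780.

0.780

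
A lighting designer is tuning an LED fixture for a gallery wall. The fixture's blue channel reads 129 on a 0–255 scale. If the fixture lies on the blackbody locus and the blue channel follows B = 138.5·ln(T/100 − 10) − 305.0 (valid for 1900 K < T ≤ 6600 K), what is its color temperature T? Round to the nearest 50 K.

ln(t − 10) = (129 + 305.0) / 138.5 = 3.1336.
t − 10 = e^3.1336 = 22.956, so t = 32.956.
T = 100·t = 3296 K → 3300 K to the nearest 50 K.

3300 K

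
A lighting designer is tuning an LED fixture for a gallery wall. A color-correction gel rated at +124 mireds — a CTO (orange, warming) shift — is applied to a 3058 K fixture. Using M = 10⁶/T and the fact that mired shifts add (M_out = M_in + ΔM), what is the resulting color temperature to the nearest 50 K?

2200 K

M_in = 10⁶/3058 = 327.01 mireds.
M_out = 327.01 + (+124) = 451.01 mireds.
T_out = 10⁶/451.01 = 2217.2 K → 2200 K.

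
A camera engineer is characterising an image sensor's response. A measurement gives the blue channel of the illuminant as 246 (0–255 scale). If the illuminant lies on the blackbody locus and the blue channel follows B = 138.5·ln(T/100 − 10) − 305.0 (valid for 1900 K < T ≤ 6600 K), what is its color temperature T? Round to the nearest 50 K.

6350 K

ln(t − 10) = (246 + 305.0) / 138.5 = 3.9783.
t − 10 = e^3.9783 = 53.428, so t = 63.428.
T = 100·t = 6343 K → 6350 K to the nearest 50 K.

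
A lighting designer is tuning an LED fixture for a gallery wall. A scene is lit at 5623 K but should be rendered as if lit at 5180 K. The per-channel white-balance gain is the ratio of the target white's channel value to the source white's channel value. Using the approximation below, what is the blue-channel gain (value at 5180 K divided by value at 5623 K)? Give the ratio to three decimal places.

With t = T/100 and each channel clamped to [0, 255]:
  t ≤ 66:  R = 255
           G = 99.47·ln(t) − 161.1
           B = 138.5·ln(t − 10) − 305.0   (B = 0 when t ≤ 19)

At 5623 K (t = 56.23):
  B = 138.5·ln(56.23 − 10) − 305.0 = 138.5·ln 46.23 − 305.0 = 138.5·3.8336 − 305.0 = 225.958.
At 5180 K (t = 51.8):
  B = 138.5·ln(51.8 − 10) − 305.0 = 138.5·ln 41.8 − 305.0 = 138.5·3.7329 − 305.0 = 212.006.
Gain = 212.006 / 225.958 = 0.9383 → 0.938.

0.938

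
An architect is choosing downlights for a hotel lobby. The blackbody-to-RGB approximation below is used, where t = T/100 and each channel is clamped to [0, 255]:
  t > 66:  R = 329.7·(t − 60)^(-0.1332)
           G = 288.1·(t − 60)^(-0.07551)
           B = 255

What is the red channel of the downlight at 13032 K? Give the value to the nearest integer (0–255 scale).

187

t = 13032/100 = 130.32; the t > 66 branch applies.
R = 329.7·(130.32 − 60)^(-0.1332) = 329.7·70.32^(-0.1332) = 329.7·0.56750 = 187.106.
Rounded: 187.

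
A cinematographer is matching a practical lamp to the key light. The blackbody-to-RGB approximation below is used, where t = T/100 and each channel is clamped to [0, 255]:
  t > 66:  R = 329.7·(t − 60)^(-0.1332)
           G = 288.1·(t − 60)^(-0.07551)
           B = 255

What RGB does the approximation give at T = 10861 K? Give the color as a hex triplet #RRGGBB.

#C5D7FF

t = 10861/100 = 108.61; the t > 66 branch applies.
R = 329.7·(108.61 − 60)^(-0.1332) = 329.7·48.61^(-0.1332) = 329.7·0.59611 = 196.538.
G = 288.1·(108.61 − 60)^(-0.07551) = 288.1·48.61^(-0.07551) = 288.1·0.74582 = 214.871.
B = 255 by definition for t > 66.
Rounded: (197, 215, 255).
In hex: #C5D7FF.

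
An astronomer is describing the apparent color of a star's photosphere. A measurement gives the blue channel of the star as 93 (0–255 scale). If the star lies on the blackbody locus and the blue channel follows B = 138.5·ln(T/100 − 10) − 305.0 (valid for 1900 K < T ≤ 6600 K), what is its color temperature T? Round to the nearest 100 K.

2800 K

ln(t − 10) = (93 + 305.0) / 138.5 = 2.8736.
t − 10 = e^2.8736 = 17.701, so t = 27.701.
T = 100·t = 2770 K → 2800 K to the nearest 100 K.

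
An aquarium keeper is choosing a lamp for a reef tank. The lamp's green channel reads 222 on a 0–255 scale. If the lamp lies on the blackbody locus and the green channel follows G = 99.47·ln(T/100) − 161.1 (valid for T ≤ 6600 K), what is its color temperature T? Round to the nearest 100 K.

ln t = (222 + 161.1) / 99.47 = 3.8514.
t = e^3.8514 = 47.059.
T = 100·t = 4706 K → 4700 K to the nearest 100 K.

4700 K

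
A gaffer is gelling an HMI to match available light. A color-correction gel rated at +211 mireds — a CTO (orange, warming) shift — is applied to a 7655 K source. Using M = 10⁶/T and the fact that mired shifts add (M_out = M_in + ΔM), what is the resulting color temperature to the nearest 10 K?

M_in = 10⁶/7655 = 130.63 mireds.
M_out = 130.63 + (+211) = 341.63 mireds.
T_out = 10⁶/341.63 = 2927.1 K → 2930 K.

2930 K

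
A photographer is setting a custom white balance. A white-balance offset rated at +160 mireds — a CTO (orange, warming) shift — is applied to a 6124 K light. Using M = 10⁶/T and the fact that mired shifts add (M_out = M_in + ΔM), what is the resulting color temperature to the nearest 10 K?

3090 K

M_in = 10⁶/6124 = 163.29 mireds.
M_out = 163.29 + (+160) = 323.29 mireds.
T_out = 10⁶/323.29 = 3093.2 K → 3090 K.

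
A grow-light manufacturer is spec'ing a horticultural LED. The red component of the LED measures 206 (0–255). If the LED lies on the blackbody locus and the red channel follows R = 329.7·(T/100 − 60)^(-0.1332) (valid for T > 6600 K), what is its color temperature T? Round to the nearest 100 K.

9400 K

(t − 60)^(-0.1332) = 206/329.7 = 0.62481.
t − 60 = 0.62481^(1/-0.1332) = 0.62481^(-7.508) = 34.152, so t = 94.152.
T = 100·t = 9415 K → 9400 K to the nearest 100 K.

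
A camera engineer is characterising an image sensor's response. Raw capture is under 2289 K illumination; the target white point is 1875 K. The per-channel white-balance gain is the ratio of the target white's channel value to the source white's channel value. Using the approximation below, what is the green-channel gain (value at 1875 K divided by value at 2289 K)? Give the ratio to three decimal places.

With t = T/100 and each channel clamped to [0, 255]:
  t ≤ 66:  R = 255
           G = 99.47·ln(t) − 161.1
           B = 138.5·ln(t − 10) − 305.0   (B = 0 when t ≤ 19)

At 2289 K (t = 22.89):
  G = 99.47·ln 22.89 − 161.1 = 99.47·3.1307 − 161.1 = 150.311.
At 1875 K (t = 18.75):
  G = 99.47·ln 18.75 − 161.1 = 99.47·2.9312 − 161.1 = 130.466.
Gain = 130.466 / 150.311 = 0.8680 → 0.868.

0.868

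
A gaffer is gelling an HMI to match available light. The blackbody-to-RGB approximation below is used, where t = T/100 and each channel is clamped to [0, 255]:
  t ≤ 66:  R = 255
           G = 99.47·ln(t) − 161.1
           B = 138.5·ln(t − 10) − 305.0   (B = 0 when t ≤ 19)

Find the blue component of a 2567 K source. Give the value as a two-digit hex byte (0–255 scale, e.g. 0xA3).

t = 2567/100 = 25.67; the t ≤ 66 branch applies.
B = 138.5·ln(25.67 − 10) − 305.0 = 138.5·ln 15.67 − 305.0 = 138.5·2.7517 − 305.0 = 76.117.
Rounded: 76; in hex, 0x4C.

0x4C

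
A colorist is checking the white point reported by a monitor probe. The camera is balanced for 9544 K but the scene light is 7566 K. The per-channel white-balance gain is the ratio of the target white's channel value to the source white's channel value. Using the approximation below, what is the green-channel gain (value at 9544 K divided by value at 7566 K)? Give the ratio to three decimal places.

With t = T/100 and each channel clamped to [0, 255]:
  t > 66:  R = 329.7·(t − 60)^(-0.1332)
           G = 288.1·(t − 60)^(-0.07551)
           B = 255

At 7566 K (t = 75.66):
  G = 288.1·(75.66 − 60)^(-0.07551) = 288.1·15.66^(-0.07551) = 288.1·0.81242 = 234.059.
At 9544 K (t = 95.44):
  G = 288.1·(95.44 − 60)^(-0.07551) = 288.1·35.44^(-0.07551) = 288.1·0.76383 = 220.060.
Gain = 220.060 / 234.059 = 0.9402 → 0.940.

0.940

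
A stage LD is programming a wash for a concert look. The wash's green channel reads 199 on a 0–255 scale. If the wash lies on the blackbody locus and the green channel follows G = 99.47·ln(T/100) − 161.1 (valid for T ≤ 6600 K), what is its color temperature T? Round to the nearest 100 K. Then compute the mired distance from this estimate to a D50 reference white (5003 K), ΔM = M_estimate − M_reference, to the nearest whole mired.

+70 mireds

ln t = (199 + 161.1) / 99.47 = 3.6202.
t = e^3.6202 = 37.345.
T = 100·t = 3734 K → 3700 K to the nearest 100 K.
M_estimate = 10⁶/3700 = 270.27; M_reference = 10⁶/5003 = 199.88.
ΔM = 270.27 − 199.88 = 70.39 → +70 mireds.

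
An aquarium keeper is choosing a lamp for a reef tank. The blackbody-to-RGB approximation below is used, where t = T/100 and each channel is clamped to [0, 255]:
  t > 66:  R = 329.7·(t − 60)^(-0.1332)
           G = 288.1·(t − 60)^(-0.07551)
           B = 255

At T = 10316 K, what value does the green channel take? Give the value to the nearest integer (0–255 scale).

t = 10316/100 = 103.16; the t > 66 branch applies.
G = 288.1·(103.16 − 60)^(-0.07551) = 288.1·43.16^(-0.07551) = 288.1·0.75255 = 216.809.
Rounded: 217.

217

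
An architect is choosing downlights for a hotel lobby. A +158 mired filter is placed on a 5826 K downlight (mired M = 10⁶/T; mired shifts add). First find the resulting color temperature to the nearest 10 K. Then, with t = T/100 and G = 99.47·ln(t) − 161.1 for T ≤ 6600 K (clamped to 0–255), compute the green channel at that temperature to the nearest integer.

M_in = 10⁶/5826 = 171.64; M_out = 171.64 + (+158) = 329.64.
T_out = 10⁶/329.64 = 3033.6 K → 3030 K; t = 30.3.
G = 99.47·ln 30.3 − 161.1 = 99.47·3.4111 − 161.1 = 178.207.
Rounded: 178.

178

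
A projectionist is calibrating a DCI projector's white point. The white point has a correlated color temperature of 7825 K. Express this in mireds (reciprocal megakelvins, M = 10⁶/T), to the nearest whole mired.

128 mireds

M = 10⁶ / 7825 = 127.796 → 128 mireds.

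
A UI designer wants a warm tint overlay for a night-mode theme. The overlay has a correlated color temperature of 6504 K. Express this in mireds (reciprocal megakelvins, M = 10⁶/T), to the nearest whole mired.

154 mireds

M = 10⁶ / 6504 = 153.752 → 154 mireds.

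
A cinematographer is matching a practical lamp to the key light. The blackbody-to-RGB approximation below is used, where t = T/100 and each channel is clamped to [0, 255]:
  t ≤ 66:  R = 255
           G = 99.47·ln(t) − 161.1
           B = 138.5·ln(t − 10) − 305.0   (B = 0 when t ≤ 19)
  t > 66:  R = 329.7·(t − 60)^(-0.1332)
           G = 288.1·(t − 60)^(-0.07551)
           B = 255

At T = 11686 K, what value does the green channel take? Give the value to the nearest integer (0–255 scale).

212

t = 11686/100 = 116.86; the t > 66 branch applies.
G = 288.1·(116.86 − 60)^(-0.07551) = 288.1·56.86^(-0.07551) = 288.1·0.73705 = 212.343.
Rounded: 212.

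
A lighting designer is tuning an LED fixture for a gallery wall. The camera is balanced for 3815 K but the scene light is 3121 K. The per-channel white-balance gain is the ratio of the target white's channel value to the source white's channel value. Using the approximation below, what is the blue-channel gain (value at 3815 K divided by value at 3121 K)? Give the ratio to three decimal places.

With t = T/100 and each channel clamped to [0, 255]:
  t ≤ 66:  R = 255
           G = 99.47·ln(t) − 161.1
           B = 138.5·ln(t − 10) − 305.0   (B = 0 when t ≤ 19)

1.332

At 3121 K (t = 31.21):
  B = 138.5·ln(31.21 − 10) − 305.0 = 138.5·ln 21.21 − 305.0 = 138.5·3.0545 − 305.0 = 118.044.
At 3815 K (t = 38.15):
  B = 138.5·ln(38.15 − 10) − 305.0 = 138.5·ln 28.15 − 305.0 = 138.5·3.3375 − 305.0 = 157.250.
Gain = 157.250 / 118.044 = 1.3321 → 1.332.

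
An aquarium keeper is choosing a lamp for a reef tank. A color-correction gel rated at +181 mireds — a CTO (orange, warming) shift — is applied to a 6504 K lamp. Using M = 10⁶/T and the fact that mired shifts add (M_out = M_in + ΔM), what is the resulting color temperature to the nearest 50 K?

3000 K

M_in = 10⁶/6504 = 153.75 mireds.
M_out = 153.75 + (+181) = 334.75 mireds.
T_out = 10⁶/334.75 = 2987.3 K → 3000 K.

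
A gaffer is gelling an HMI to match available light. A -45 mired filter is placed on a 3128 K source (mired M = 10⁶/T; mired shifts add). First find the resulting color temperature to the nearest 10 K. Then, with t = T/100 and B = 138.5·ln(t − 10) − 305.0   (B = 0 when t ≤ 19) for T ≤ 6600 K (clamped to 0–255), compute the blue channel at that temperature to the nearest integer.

148

M_in = 10⁶/3128 = 319.69; M_out = 319.69 + (-45) = 274.69.
T_out = 10⁶/274.69 = 3640.4 K → 3640 K; t = 36.4.
B = 138.5·ln(36.4 − 10) − 305.0 = 138.5·ln 26.4 − 305.0 = 138.5·3.2734 − 305.0 = 148.361.
Rounded: 148.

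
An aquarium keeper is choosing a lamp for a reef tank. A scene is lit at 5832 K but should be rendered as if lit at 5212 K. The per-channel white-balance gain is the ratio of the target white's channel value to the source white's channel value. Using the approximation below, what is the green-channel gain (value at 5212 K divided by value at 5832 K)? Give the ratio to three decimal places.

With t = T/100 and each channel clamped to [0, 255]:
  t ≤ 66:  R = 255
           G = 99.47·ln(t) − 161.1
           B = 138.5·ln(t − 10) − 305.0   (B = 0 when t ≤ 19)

0.954

At 5832 K (t = 58.32):
  G = 99.47·ln 58.32 − 161.1 = 99.47·4.0659 − 161.1 = 243.340.
At 5212 K (t = 52.12):
  G = 99.47·ln 52.12 − 161.1 = 99.47·3.9535 − 161.1 = 232.159.
Gain = 232.159 / 243.340 = 0.9541 → 0.954.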